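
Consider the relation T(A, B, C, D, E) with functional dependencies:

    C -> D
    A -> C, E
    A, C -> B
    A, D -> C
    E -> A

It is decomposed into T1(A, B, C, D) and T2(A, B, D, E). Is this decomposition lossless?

Yes

Common attributes: T1 ∩ T2 = {A, B, D}.
Closure of {A, B, D}: A → C, E applies, adding C, E. So (A, B, D)⁺ = {A, B, C, D, E}.
This closure contains every attribute of T1, so T1 ∩ T2 → T1. The join is lossless.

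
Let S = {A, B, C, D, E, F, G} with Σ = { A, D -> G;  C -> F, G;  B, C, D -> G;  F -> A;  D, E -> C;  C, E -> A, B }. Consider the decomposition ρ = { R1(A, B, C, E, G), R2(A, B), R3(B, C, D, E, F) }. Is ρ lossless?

Yes

Chase test. Columns are A, B, C, D, E, F, G; row i has aⱼ where attribute j ∈ Ri, else bᵢⱼ.
Initial tableau (one row per fragment):
  row 1: a1 a2 a3 b14 a5 b16 a7
  row 2: a1 a2 b23 b24 b25 b26 b27
  row 3: b31 a2 a3 a4 a5 a6 b37
Rows 1 and 3 agree on C; apply C→F, G and equate their F, G entries.
Rows 1 and 3 agree on F; apply F→A and equate their A entries.
Row 3 is now all distinguished symbols — the join is lossless.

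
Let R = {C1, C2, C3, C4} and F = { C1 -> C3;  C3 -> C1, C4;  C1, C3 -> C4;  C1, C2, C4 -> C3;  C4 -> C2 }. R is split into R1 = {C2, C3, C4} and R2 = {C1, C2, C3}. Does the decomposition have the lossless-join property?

Common attributes: R1 ∩ R2 = {C2, C3}.
Closure of {C2, C3}: C3 → C1, C4 applies, adding C1, C4. So (C2, C3)⁺ = {C1, C2, C3, C4}.
This closure contains every attribute of R1, so R1 ∩ R2 → R1. The join is lossless.

Yes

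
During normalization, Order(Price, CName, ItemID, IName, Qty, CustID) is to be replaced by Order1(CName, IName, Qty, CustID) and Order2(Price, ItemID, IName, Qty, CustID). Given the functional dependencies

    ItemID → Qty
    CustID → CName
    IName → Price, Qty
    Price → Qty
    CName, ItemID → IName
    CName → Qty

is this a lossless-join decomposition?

Common attributes: Order1 ∩ Order2 = {IName, Qty, CustID}.
Closure of {IName, Qty, CustID}: CustID → CName applies, adding CName; IName → Price, Qty applies, adding Price. So (IName, Qty, CustID)⁺ = {Price, CName, IName, Qty, CustID}.
This closure contains every attribute of Order1, so Order1 ∩ Order2 → Order1. The join is lossless.

Yes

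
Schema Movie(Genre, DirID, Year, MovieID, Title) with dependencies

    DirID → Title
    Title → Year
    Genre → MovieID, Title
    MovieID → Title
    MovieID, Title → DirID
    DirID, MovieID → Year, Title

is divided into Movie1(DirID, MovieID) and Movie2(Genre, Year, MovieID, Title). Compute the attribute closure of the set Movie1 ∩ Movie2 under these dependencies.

Movie1 ∩ Movie2 = {MovieID}.
MovieID → Title applies, adding Title
MovieID, Title → DirID applies, adding DirID
DirID, MovieID → Year, Title applies, adding Year
Closure: {DirID, Year, MovieID, Title}.

DirID, Year, MovieID, Title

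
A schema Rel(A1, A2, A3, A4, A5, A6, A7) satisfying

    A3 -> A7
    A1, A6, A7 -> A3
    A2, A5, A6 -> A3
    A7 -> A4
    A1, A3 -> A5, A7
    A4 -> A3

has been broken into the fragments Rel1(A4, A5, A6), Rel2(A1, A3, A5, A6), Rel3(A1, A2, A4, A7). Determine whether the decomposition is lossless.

No

Chase test. Columns are A1, A2, A3, A4, A5, A6, A7; row i has aⱼ where attribute j ∈ Reli, else bᵢⱼ.
Initial tableau (one row per fragment):
  row 1: b11 b12 b13 a4 a5 a6 b17
  row 2: a1 b22 a3 b24 a5 a6 b27
  row 3: a1 a2 b33 a4 b35 b36 a7
Rows 1 and 3 agree on A4; apply A4→A3 and equate their A3 entries.
Rows 1 and 3 agree on A3; apply A3→A7 and equate their A7 entries.
No row becomes fully distinguished — the join is lossy.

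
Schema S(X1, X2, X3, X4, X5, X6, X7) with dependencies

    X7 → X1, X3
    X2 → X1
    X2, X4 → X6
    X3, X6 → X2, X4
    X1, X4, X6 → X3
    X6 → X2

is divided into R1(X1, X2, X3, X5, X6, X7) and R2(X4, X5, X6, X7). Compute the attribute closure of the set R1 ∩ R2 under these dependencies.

X1, X2, X3, X4, X5, X6, X7

R1 ∩ R2 = {X5, X6, X7}.
X7 → X1, X3 applies, adding X1, X3
X3, X6 → X2, X4 applies, adding X2, X4
Closure: {X1, X2, X3, X4, X5, X6, X7}.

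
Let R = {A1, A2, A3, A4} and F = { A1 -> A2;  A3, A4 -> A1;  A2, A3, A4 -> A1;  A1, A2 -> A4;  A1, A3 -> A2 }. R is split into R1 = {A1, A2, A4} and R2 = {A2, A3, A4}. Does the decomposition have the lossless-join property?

No

Common attributes: R1 ∩ R2 = {A2, A4}.
No dependency enlarges {A2, A4}, so (A2, A4)⁺ = {A2, A4}.
The closure contains neither all of R1 = {A1, A2, A4} nor all of R2 = {A2, A3, A4}, so the common attributes are not a superkey of either fragment. The join is lossy.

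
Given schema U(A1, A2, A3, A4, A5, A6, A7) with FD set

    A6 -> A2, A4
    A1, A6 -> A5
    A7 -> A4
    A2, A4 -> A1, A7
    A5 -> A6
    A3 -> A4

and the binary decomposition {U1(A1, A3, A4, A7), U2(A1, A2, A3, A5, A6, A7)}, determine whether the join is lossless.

Yes

Common attributes: U1 ∩ U2 = {A1, A3, A7}.
Closure of {A1, A3, A7}: A7 → A4 applies, adding A4. So (A1, A3, A7)⁺ = {A1, A3, A4, A7}.
This closure contains every attribute of U1, so U1 ∩ U2 → U1. The join is lossless.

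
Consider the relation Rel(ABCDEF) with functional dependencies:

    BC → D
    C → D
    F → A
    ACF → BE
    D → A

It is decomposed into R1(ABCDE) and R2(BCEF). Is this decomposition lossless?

Yes

Common attributes: R1 ∩ R2 = {BCE}.
Closure of {BCE}: BC → D applies, adding D; D → A applies, adding A. So (BCE)⁺ = {ABCDE}.
This closure contains every attribute of R1, so R1 ∩ R2 → R1. The join is lossless.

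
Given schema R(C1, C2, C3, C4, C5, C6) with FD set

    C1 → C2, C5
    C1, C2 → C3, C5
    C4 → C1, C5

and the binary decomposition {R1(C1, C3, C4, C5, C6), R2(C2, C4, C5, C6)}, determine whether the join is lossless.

Common attributes: R1 ∩ R2 = {C4, C5, C6}.
Closure of {C4, C5, C6}: C4 → C1, C5 applies, adding C1; C1 → C2, C5 applies, adding C2; C1, C2 → C3, C5 applies, adding C3. So (C4, C5, C6)⁺ = {C1, C2, C3, C4, C5, C6}.
This closure contains every attribute of R1, so R1 ∩ R2 → R1. The join is lossless.

Yes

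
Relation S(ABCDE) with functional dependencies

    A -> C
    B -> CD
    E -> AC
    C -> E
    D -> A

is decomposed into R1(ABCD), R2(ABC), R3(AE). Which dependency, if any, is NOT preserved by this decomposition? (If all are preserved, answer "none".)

A → C lies within R1.
B → CD lies within R1.
E → AC: restricted closure across fragments reaches AC.
C → E: restricted closure across fragments reaches E.
D → A lies within R1.
Every dependency is enforceable on the fragments, so the decomposition is dependency-preserving.

none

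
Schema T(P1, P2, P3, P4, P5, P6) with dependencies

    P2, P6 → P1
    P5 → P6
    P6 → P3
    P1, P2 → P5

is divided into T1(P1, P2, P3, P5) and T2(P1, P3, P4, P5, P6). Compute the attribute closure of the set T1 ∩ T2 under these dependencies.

T1 ∩ T2 = {P1, P3, P5}.
P5 → P6 applies, adding P6
Closure: {P1, P3, P5, P6}.

P1, P3, P5, P6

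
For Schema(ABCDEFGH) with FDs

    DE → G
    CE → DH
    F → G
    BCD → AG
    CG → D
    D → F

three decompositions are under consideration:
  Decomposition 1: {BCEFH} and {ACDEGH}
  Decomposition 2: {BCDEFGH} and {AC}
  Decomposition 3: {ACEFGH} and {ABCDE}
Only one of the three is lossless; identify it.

Decomposition 1: common = {CEH}, closure = {CDEFGH} → lossy.
Decomposition 2: common = {C}, closure = {C} → lossy.
Decomposition 3: common = {ACE}, closure = {ACDEFGH} → lossless.

Decomposition 3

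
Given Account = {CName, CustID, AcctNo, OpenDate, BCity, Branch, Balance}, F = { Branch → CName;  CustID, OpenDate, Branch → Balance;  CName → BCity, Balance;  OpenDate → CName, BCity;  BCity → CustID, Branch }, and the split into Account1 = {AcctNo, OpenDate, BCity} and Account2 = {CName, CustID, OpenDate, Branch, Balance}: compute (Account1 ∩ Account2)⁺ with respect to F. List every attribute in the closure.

CName, CustID, OpenDate, BCity, Branch, Balance

Account1 ∩ Account2 = {OpenDate}.
OpenDate → CName, BCity applies, adding CName, BCity
BCity → CustID, Branch applies, adding CustID, Branch
CustID, OpenDate, Branch → Balance applies, adding Balance
Closure: {CName, CustID, OpenDate, BCity, Branch, Balance}.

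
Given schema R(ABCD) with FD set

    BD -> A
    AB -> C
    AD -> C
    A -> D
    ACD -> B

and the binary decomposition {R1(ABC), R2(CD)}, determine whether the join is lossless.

Common attributes: R1 ∩ R2 = {C}.
No dependency enlarges {C}, so (C)⁺ = {C}.
The closure contains neither all of R1 = {ABC} nor all of R2 = {CD}, so the common attributes are not a superkey of either fragment. The join is lossy.

No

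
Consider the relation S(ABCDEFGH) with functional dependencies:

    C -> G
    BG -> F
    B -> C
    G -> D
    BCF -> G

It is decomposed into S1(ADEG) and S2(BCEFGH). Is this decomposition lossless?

Common attributes: S1 ∩ S2 = {EG}.
Closure of {EG}: G → D applies, adding D. So (EG)⁺ = {DEG}.
The closure contains neither all of S1 = {ADEG} nor all of S2 = {BCEFGH}, so the common attributes are not a superkey of either fragment. The join is lossy.

No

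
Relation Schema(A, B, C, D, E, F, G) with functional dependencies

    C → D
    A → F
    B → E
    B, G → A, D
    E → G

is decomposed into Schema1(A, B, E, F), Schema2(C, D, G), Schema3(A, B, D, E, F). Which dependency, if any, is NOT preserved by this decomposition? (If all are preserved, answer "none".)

Check E → G: no single fragment contains all of {E, G}, and the restricted closure of {E} across the fragments never reaches {G}.
C → D is preserved.
A → F is preserved.
B → E is preserved.
B, G → A, D is preserved.

E → G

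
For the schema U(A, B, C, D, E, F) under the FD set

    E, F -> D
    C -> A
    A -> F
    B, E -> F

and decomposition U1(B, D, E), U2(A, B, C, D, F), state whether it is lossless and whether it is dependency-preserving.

Lossless test: (B, D)⁺ = {B, D}, which is a superkey of neither fragment — lossy.
Dependency preservation: the restricted closure of {E, F} across the fragments never reaches {D}, so E, F → D cannot be enforced without a join — not preserved.

lossy and not dependency-preserving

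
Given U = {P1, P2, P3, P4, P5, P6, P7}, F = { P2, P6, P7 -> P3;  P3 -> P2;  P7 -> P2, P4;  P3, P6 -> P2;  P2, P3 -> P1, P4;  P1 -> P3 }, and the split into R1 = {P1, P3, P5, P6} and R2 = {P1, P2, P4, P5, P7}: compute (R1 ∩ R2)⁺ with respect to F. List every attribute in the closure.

R1 ∩ R2 = {P1, P5}.
P1 → P3 applies, adding P3
P3 → P2 applies, adding P2
P2, P3 → P1, P4 applies, adding P4
Closure: {P1, P2, P3, P4, P5}.

P1, P2, P3, P4, P5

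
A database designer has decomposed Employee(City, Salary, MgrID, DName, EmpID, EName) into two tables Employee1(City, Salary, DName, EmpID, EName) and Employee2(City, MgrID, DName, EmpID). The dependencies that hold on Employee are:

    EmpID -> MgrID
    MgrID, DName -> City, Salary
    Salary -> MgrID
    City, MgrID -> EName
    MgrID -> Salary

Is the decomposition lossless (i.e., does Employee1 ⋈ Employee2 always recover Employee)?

Common attributes: Employee1 ∩ Employee2 = {City, DName, EmpID}.
Closure of {City, DName, EmpID}: EmpID → MgrID applies, adding MgrID; MgrID, DName → City, Salary applies, adding Salary; City, MgrID → EName applies, adding EName. So (City, DName, EmpID)⁺ = {City, Salary, MgrID, DName, EmpID, EName}.
This closure contains every attribute of Employee1, so Employee1 ∩ Employee2 → Employee1. The join is lossless.

Yes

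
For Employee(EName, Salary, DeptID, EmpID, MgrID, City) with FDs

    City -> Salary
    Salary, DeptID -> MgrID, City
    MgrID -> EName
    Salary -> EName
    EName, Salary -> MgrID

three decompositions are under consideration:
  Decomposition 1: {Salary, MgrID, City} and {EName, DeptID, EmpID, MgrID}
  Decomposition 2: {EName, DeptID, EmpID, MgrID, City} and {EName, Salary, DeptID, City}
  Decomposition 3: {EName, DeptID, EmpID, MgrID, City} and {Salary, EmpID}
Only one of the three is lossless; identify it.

Decomposition 1: common = {MgrID}, closure = {EName, MgrID} → lossy.
Decomposition 2: common = {EName, DeptID, City}, closure = {EName, Salary, DeptID, MgrID, City} → lossless.
Decomposition 3: common = {EmpID}, closure = {EmpID} → lossy.

Decomposition 2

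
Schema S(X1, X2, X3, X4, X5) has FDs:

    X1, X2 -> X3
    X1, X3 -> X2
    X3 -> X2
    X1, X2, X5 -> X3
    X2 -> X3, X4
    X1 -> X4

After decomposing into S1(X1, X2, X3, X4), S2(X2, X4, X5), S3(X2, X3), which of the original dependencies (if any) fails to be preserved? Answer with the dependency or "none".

X1, X2 → X3 lies within S1.
X1, X3 → X2 lies within S1.
X3 → X2 lies within S1.
X1, X2, X5 → X3: restricted closure across fragments reaches X3.
X2 → X3, X4 lies within S1.
X1 → X4 lies within S1.
Every dependency is enforceable on the fragments, so the decomposition is dependency-preserving.

none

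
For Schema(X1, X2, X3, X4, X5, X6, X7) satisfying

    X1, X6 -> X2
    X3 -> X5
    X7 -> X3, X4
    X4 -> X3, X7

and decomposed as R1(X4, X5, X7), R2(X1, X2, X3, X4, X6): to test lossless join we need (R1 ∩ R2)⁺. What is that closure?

X3, X4, X5, X7

R1 ∩ R2 = {X4}.
X4 → X3, X7 applies, adding X3, X7
X3 → X5 applies, adding X5
Closure: {X3, X4, X5, X7}.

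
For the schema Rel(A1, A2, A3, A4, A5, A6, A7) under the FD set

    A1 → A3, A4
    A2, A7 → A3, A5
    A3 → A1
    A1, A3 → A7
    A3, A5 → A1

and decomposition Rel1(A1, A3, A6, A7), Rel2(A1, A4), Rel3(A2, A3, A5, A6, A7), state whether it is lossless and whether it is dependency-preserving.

lossless and dependency-preserving

Lossless test (chase): Rows 1 and 2 agree on A1; apply A1→A3, A4 and equate their A3, A4 entries. Rows 1 and 3 agree on A3; apply A3→A1 and equate their A1 entries. Rows 1 and 2 agree on A1, A3; apply A1, A3→A7 and equate their A7 entries. Rows 1 and 3 agree on A1; apply A1→A3, A4 and equate their A3, A4 entries. Row 3 is now all distinguished symbols — the join is lossless.
Dependency preservation: A1 → A3, A4; A3, A5 → A1 are not contained in any single fragment, but the restricted closure of each left-hand side across the fragments still reaches the right-hand side; the remaining FDs each lie inside some fragment. All dependencies are preserved.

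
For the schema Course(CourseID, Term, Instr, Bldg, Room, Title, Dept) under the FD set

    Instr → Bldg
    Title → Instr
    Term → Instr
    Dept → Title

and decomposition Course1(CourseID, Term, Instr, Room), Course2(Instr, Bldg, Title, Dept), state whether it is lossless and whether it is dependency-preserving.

Lossless test: (Instr)⁺ = {Instr, Bldg}, which is a superkey of neither fragment — lossy.
Dependency preservation: every FD's attributes lie within a single fragment, so each can be enforced locally — preserved.

lossy but dependency-preserving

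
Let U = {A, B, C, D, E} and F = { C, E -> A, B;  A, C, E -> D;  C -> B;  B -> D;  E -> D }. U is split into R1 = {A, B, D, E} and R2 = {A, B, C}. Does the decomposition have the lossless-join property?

No

Common attributes: R1 ∩ R2 = {A, B}.
Closure of {A, B}: B → D applies, adding D. So (A, B)⁺ = {A, B, D}.
The closure contains neither all of R1 = {A, B, D, E} nor all of R2 = {A, B, C}, so the common attributes are not a superkey of either fragment. The join is lossy.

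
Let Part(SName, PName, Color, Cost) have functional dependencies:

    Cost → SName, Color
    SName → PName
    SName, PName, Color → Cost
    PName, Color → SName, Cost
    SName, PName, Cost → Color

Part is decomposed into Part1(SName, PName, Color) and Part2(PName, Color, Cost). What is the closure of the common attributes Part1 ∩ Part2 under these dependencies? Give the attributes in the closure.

SName, PName, Color, Cost

Part1 ∩ Part2 = {PName, Color}.
PName, Color → SName, Cost applies, adding SName, Cost
Closure: {SName, PName, Color, Cost}.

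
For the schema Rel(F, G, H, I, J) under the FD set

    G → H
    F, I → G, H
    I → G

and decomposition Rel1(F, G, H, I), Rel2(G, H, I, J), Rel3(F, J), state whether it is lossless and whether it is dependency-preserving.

Lossless test (chase): applying each FD to every pair of rows produces no changes in the tableau, so no row becomes fully distinguished — the join is lossy.
Dependency preservation: every FD's attributes lie within a single fragment, so each can be enforced locally — preserved.

lossy but dependency-preserving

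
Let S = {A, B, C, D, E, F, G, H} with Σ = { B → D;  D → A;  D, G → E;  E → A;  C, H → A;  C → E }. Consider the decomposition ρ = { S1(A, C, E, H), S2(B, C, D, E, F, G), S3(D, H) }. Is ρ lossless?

Chase test. Columns are A, B, C, D, E, F, G, H; row i has aⱼ where attribute j ∈ Si, else bᵢⱼ.
Initial tableau (one row per fragment):
  row 1: a1 b12 a3 b14 a5 b16 b17 a8
  row 2: b21 a2 a3 a4 a5 a6 a7 b28
  row 3: b31 b32 b33 a4 b35 b36 b37 a8
Rows 2 and 3 agree on D; apply D→A and equate their A entries.
Rows 1 and 2 agree on E; apply E→A and equate their A entries.
No row becomes fully distinguished — the join is lossy.

No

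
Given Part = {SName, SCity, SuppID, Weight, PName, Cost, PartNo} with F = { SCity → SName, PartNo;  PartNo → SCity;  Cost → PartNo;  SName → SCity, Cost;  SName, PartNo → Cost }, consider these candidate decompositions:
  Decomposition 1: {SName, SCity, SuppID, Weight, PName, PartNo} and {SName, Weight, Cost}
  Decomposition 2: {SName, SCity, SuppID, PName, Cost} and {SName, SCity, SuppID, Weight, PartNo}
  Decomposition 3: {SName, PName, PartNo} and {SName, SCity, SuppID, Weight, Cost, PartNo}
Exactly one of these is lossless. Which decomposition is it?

Decomposition 1

Decomposition 1: common = {SName, Weight}, closure = {SName, SCity, Weight, Cost, PartNo} → lossless.
Decomposition 2: common = {SName, SCity, SuppID}, closure = {SName, SCity, SuppID, Cost, PartNo} → lossy.
Decomposition 3: common = {SName, PartNo}, closure = {SName, SCity, Cost, PartNo} → lossy.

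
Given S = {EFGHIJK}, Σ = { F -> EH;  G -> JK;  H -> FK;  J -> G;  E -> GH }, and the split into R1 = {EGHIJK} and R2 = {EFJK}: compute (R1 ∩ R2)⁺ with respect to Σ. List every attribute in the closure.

R1 ∩ R2 = {EJK}.
J → G applies, adding G
E → GH applies, adding H
H → FK applies, adding F
Closure: {EFGHJK}.

EFGHJK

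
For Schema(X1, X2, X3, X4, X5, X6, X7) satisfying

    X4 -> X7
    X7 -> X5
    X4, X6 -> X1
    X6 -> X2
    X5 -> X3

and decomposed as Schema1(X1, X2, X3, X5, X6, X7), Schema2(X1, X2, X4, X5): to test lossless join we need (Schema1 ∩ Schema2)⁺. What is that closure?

Schema1 ∩ Schema2 = {X1, X2, X5}.
X5 → X3 applies, adding X3
Closure: {X1, X2, X3, X5}.

X1, X2, X3, X5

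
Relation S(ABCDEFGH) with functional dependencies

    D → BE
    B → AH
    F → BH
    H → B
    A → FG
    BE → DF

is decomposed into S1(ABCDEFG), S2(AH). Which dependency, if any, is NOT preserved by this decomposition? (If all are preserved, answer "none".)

D → BE lies within S1.
B → AH: restricted closure across fragments reaches AH.
F → BH: restricted closure across fragments reaches BH.
H → B: restricted closure across fragments reaches B.
A → FG lies within S1.
BE → DF lies within S1.
Every dependency is enforceable on the fragments, so the decomposition is dependency-preserving.

none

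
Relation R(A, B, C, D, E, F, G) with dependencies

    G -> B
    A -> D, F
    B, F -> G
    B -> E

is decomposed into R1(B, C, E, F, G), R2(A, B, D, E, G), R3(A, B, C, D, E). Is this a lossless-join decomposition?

No

Chase test. Columns are A, B, C, D, E, F, G; row i has aⱼ where attribute j ∈ Ri, else bᵢⱼ.
Initial tableau (one row per fragment):
  row 1: b11 a2 a3 b14 a5 a6 a7
  row 2: a1 a2 b23 a4 a5 b26 a7
  row 3: a1 a2 a3 a4 a5 b36 b37
Rows 2 and 3 agree on A; apply A→D, F and equate their D, F entries.
Rows 2 and 3 agree on B, F; apply B, F→G and equate their G entries.
No row becomes fully distinguished — the join is lossy.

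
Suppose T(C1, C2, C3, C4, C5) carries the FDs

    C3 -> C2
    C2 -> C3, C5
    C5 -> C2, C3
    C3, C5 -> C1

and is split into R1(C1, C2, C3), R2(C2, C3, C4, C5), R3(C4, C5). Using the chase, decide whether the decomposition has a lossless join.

Chase test. Columns are C1, C2, C3, C4, C5; row i has aⱼ where attribute j ∈ Ri, else bᵢⱼ.
Initial tableau (one row per fragment):
  row 1: a1 a2 a3 b14 b15
  row 2: b21 a2 a3 a4 a5
  row 3: b31 b32 b33 a4 a5
Rows 1 and 2 agree on C2; apply C2→C3, C5 and equate their C3, C5 entries.
Rows 1 and 3 agree on C5; apply C5→C2, C3 and equate their C2, C3 entries.
Rows 1 and 2 agree on C3, C5; apply C3, C5→C1 and equate their C1 entries.
Rows 1 and 3 agree on C3, C5; apply C3, C5→C1 and equate their C1 entries.
Row 2 is now all distinguished symbols — the join is lossless.

Yes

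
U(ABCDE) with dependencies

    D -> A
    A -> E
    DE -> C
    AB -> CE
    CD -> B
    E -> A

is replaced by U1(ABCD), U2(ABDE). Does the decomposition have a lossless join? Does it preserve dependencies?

lossless and dependency-preserving

Lossless test: (ABD)⁺ = {ABCDE}, which contains all of one fragment — lossless.
Dependency preservation: DE → C; AB → CE are not contained in any single fragment, but the restricted closure of each left-hand side across the fragments still reaches the right-hand side; the remaining FDs each lie inside some fragment. All dependencies are preserved.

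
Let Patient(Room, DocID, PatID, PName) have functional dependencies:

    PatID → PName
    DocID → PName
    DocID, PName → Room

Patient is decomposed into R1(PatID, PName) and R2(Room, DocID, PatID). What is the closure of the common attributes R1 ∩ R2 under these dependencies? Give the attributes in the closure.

R1 ∩ R2 = {PatID}.
PatID → PName applies, adding PName
Closure: {PatID, PName}.

PatID, PName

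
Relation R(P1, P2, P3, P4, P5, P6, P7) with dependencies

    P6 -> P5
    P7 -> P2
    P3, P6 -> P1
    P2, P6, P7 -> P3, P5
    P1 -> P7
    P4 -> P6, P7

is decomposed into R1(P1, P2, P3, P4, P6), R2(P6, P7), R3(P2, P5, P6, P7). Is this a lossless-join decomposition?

No

Chase test. Columns are P1, P2, P3, P4, P5, P6, P7; row i has aⱼ where attribute j ∈ Ri, else bᵢⱼ.
Initial tableau (one row per fragment):
  row 1: a1 a2 a3 a4 b15 a6 b17
  row 2: b21 b22 b23 b24 b25 a6 a7
  row 3: b31 a2 b33 b34 a5 a6 a7
Rows 1 and 2 agree on P6; apply P6→P5 and equate their P5 entries.
Rows 1 and 3 agree on P6; apply P6→P5 and equate their P5 entries.
Rows 2 and 3 agree on P7; apply P7→P2 and equate their P2 entries.
Rows 2 and 3 agree on P2, P6, P7; apply P2, P6, P7→P3, P5 and equate their P3, P5 entries.
Rows 2 and 3 agree on P3, P6; apply P3, P6→P1 and equate their P1 entries.
No row becomes fully distinguished — the join is lossy.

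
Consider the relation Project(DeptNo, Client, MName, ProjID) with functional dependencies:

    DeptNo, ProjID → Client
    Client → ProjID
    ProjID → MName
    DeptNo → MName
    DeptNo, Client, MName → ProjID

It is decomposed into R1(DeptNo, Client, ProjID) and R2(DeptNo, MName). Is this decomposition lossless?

Yes

Common attributes: R1 ∩ R2 = {DeptNo}.
Closure of {DeptNo}: DeptNo → MName applies, adding MName. So (DeptNo)⁺ = {DeptNo, MName}.
This closure contains every attribute of R2, so R1 ∩ R2 → R2. The join is lossless.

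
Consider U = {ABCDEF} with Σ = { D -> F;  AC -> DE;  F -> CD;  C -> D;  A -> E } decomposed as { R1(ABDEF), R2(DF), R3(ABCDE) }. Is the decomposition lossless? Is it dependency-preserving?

lossless and dependency-preserving

Lossless test (chase): Rows 1 and 3 agree on D; apply D→F and equate their F entries. Rows 1 and 2 agree on F; apply F→CD and equate their CD entries. Rows 1 and 3 agree on F; apply F→CD and equate their CD entries. Row 1 is now all distinguished symbols — the join is lossless.
Dependency preservation: F → CD is not contained in any single fragment, but the restricted closure of its left-hand side across the fragments still reaches the right-hand side; the remaining FDs each lie inside some fragment. All dependencies are preserved.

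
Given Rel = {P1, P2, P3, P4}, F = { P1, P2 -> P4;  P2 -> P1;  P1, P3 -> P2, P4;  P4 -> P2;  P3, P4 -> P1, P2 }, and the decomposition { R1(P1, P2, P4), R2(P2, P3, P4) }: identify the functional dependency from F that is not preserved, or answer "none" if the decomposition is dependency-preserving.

P1, P3 -> P2, P4

Check P1, P3 → P2, P4: no single fragment contains all of {P1, P2, P3, P4}, and the restricted closure of {P1, P3} across the fragments never reaches {P2, P4}.
P1, P2 → P4 is preserved.
P2 → P1 is preserved.
P4 → P2 is preserved.
P3, P4 → P1, P2 is preserved.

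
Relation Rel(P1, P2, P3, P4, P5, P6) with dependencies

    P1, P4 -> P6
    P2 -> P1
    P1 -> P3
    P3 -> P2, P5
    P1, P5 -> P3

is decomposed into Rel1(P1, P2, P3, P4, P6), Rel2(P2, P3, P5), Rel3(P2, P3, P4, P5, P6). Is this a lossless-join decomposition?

Chase test. Columns are P1, P2, P3, P4, P5, P6; row i has aⱼ where attribute j ∈ Reli, else bᵢⱼ.
Initial tableau (one row per fragment):
  row 1: a1 a2 a3 a4 b15 a6
  row 2: b21 a2 a3 b24 a5 b26
  row 3: b31 a2 a3 a4 a5 a6
Rows 1 and 2 agree on P2; apply P2→P1 and equate their P1 entries.
Rows 1 and 3 agree on P2; apply P2→P1 and equate their P1 entries.
Rows 1 and 2 agree on P3; apply P3→P2, P5 and equate their P2, P5 entries.
Row 1 is now all distinguished symbols — the join is lossless.

Yes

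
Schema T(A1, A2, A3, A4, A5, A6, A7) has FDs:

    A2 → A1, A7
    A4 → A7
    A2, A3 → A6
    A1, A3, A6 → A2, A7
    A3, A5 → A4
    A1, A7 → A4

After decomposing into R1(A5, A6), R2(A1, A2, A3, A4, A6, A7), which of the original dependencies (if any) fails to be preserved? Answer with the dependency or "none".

A3, A5 → A4

Check A3, A5 → A4: no single fragment contains all of {A3, A4, A5}, and the restricted closure of {A3, A5} across the fragments never reaches {A4}.
A2 → A1, A7 is preserved.
A4 → A7 is preserved.
A2, A3 → A6 is preserved.
A1, A3, A6 → A2, A7 is preserved.
A1, A7 → A4 is preserved.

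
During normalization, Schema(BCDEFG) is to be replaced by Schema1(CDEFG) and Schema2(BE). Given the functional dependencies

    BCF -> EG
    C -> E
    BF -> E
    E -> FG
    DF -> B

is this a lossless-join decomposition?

Common attributes: Schema1 ∩ Schema2 = {E}.
Closure of {E}: E → FG applies, adding FG. So (E)⁺ = {EFG}.
The closure contains neither all of Schema1 = {CDEFG} nor all of Schema2 = {BE}, so the common attributes are not a superkey of either fragment. The join is lossy.

No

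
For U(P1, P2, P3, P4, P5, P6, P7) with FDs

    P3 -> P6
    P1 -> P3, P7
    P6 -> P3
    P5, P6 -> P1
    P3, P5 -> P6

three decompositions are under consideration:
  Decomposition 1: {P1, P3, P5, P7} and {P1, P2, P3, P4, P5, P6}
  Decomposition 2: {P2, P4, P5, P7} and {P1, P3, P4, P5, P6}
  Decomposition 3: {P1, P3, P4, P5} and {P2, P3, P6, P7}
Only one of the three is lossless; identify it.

Decomposition 1

Decomposition 1: common = {P1, P3, P5}, closure = {P1, P3, P5, P6, P7} → lossless.
Decomposition 2: common = {P4, P5}, closure = {P4, P5} → lossy.
Decomposition 3: common = {P3}, closure = {P3, P6} → lossy.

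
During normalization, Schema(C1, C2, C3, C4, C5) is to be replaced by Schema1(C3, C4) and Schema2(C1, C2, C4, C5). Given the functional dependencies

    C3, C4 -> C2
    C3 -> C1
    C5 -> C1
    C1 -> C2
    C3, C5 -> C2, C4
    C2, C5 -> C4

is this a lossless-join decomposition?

No

Common attributes: Schema1 ∩ Schema2 = {C4}.
No dependency enlarges {C4}, so (C4)⁺ = {C4}.
The closure contains neither all of Schema1 = {C3, C4} nor all of Schema2 = {C1, C2, C4, C5}, so the common attributes are not a superkey of either fragment. The join is lossy.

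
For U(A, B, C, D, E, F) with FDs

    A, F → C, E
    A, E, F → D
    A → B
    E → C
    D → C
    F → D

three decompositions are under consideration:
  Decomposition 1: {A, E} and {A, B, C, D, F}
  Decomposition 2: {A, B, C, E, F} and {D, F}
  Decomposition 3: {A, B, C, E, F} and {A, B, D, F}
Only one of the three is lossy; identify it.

Decomposition 1: common = {A}, closure = {A, B} → lossy.
Decomposition 2: common = {F}, closure = {C, D, F} → lossless.
Decomposition 3: common = {A, B, F}, closure = {A, B, C, D, E, F} → lossless.

Decomposition 1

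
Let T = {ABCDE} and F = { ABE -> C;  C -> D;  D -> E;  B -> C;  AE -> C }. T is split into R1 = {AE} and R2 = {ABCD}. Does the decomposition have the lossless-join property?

Common attributes: R1 ∩ R2 = {A}.
No dependency enlarges {A}, so (A)⁺ = {A}.
The closure contains neither all of R1 = {AE} nor all of R2 = {ABCD}, so the common attributes are not a superkey of either fragment. The join is lossy.

No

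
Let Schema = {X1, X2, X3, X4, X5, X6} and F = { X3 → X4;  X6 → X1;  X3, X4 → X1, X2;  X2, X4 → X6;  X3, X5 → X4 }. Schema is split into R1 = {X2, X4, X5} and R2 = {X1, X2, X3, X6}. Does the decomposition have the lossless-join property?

Common attributes: R1 ∩ R2 = {X2}.
No dependency enlarges {X2}, so (X2)⁺ = {X2}.
The closure contains neither all of R1 = {X2, X4, X5} nor all of R2 = {X1, X2, X3, X6}, so the common attributes are not a superkey of either fragment. The join is lossy.

No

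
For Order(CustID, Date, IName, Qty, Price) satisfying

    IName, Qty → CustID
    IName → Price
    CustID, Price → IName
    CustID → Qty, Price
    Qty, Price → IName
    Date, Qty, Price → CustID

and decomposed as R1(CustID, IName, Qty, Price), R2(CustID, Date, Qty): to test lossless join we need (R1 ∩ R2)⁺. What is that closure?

CustID, IName, Qty, Price

R1 ∩ R2 = {CustID, Qty}.
CustID → Qty, Price applies, adding Price
Qty, Price → IName applies, adding IName
Closure: {CustID, IName, Qty, Price}.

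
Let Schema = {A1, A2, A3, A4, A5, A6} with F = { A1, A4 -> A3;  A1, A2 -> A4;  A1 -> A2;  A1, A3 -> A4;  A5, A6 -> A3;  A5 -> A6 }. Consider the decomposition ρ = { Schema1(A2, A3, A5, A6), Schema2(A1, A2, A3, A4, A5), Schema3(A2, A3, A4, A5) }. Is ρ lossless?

Yes

Chase test. Columns are A1, A2, A3, A4, A5, A6; row i has aⱼ where attribute j ∈ Schemai, else bᵢⱼ.
Initial tableau (one row per fragment):
  row 1: b11 a2 a3 b14 a5 a6
  row 2: a1 a2 a3 a4 a5 b26
  row 3: b31 a2 a3 a4 a5 b36
Rows 1 and 2 agree on A5; apply A5→A6 and equate their A6 entries.
Rows 1 and 3 agree on A5; apply A5→A6 and equate their A6 entries.
Row 2 is now all distinguished symbols — the join is lossless.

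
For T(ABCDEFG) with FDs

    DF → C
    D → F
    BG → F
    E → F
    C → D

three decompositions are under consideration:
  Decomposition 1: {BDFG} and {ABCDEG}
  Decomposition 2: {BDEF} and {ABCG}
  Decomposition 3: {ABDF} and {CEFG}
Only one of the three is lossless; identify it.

Decomposition 1

Decomposition 1: common = {BDG}, closure = {BCDFG} → lossless.
Decomposition 2: common = {B}, closure = {B} → lossy.
Decomposition 3: common = {F}, closure = {F} → lossy.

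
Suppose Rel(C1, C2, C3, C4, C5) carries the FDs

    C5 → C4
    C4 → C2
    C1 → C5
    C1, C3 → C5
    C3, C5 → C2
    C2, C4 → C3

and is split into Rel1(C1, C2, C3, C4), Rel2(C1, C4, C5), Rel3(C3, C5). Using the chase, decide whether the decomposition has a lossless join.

Chase test. Columns are C1, C2, C3, C4, C5; row i has aⱼ where attribute j ∈ Reli, else bᵢⱼ.
Initial tableau (one row per fragment):
  row 1: a1 a2 a3 a4 b15
  row 2: a1 b22 b23 a4 a5
  row 3: b31 b32 a3 b34 a5
Rows 2 and 3 agree on C5; apply C5→C4 and equate their C4 entries.
Rows 1 and 2 agree on C4; apply C4→C2 and equate their C2 entries.
Rows 1 and 3 agree on C4; apply C4→C2 and equate their C2 entries.
Rows 1 and 2 agree on C1; apply C1→C5 and equate their C5 entries.
Rows 1 and 2 agree on C2, C4; apply C2, C4→C3 and equate their C3 entries.
Row 1 is now all distinguished symbols — the join is lossless.

Yes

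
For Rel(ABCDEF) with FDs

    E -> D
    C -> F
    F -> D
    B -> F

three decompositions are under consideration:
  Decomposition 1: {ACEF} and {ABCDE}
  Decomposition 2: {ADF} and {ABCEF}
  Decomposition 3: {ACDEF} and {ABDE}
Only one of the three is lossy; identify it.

Decomposition 3

Decomposition 1: common = {ACE}, closure = {ACDEF} → lossless.
Decomposition 2: common = {AF}, closure = {ADF} → lossless.
Decomposition 3: common = {ADE}, closure = {ADE} → lossy.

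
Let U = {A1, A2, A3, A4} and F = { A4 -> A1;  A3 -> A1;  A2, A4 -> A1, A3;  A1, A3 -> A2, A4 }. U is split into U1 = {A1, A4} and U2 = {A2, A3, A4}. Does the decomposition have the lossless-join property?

Common attributes: U1 ∩ U2 = {A4}.
Closure of {A4}: A4 → A1 applies, adding A1. So (A4)⁺ = {A1, A4}.
This closure contains every attribute of U1, so U1 ∩ U2 → U1. The join is lossless.

Yes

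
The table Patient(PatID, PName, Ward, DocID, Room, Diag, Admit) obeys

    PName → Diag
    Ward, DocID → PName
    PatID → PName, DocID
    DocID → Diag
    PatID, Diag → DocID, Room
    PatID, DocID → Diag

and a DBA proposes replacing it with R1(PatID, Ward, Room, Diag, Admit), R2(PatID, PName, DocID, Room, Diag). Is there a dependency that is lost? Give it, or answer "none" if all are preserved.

Ward, DocID → PName

Check Ward, DocID → PName: no single fragment contains all of {PName, Ward, DocID}, and the restricted closure of {Ward, DocID} across the fragments never reaches {PName}.
PName → Diag is preserved.
PatID → PName, DocID is preserved.
DocID → Diag is preserved.
PatID, Diag → DocID, Room is preserved.
PatID, DocID → Diag is preserved.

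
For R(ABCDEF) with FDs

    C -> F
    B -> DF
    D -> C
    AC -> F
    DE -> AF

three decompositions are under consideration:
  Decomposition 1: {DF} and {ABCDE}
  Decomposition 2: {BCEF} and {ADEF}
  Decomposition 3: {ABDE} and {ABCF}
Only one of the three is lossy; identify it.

Decomposition 2

Decomposition 1: common = {D}, closure = {CDF} → lossless.
Decomposition 2: common = {EF}, closure = {EF} → lossy.
Decomposition 3: common = {AB}, closure = {ABCDF} → lossless.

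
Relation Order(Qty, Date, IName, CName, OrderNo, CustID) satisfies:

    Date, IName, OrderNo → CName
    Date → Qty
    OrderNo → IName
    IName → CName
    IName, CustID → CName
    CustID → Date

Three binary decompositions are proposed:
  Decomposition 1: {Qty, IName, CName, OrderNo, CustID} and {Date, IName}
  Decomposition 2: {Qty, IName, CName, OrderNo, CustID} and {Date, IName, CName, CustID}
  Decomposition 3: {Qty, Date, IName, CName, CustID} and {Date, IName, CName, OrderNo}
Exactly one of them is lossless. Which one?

Decomposition 1: common = {IName}, closure = {IName, CName} → lossy.
Decomposition 2: common = {IName, CName, CustID}, closure = {Qty, Date, IName, CName, CustID} → lossless.
Decomposition 3: common = {Date, IName, CName}, closure = {Qty, Date, IName, CName} → lossy.

Decomposition 2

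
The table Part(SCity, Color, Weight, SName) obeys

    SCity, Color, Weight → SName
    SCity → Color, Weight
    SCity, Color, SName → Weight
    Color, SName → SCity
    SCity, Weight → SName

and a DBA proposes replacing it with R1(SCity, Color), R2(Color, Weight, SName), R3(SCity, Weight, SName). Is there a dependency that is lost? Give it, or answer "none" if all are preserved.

Check Color, SName → SCity: no single fragment contains all of {SCity, Color, SName}, and the restricted closure of {Color, SName} across the fragments never reaches {SCity}.
SCity, Color, Weight → SName is preserved.
SCity → Color, Weight is preserved.
SCity, Color, SName → Weight is preserved.
SCity, Weight → SName is preserved.

Color, SName → SCity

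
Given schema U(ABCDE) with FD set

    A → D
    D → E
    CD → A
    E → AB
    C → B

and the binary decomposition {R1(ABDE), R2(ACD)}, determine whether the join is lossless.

Common attributes: R1 ∩ R2 = {AD}.
Closure of {AD}: D → E applies, adding E; E → AB applies, adding B. So (AD)⁺ = {ABDE}.
This closure contains every attribute of R1, so R1 ∩ R2 → R1. The join is lossless.

Yes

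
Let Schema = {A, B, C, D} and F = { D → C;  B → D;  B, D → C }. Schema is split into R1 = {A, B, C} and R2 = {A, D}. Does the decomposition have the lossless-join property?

No

Common attributes: R1 ∩ R2 = {A}.
No dependency enlarges {A}, so (A)⁺ = {A}.
The closure contains neither all of R1 = {A, B, C} nor all of R2 = {A, D}, so the common attributes are not a superkey of either fragment. The join is lossy.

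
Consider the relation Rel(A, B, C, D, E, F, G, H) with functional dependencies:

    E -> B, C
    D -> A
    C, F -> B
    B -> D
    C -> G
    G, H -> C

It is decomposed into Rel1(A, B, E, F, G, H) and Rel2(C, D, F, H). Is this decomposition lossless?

Common attributes: Rel1 ∩ Rel2 = {F, H}.
No dependency enlarges {F, H}, so (F, H)⁺ = {F, H}.
The closure contains neither all of Rel1 = {A, B, E, F, G, H} nor all of Rel2 = {C, D, F, H}, so the common attributes are not a superkey of either fragment. The join is lossy.

No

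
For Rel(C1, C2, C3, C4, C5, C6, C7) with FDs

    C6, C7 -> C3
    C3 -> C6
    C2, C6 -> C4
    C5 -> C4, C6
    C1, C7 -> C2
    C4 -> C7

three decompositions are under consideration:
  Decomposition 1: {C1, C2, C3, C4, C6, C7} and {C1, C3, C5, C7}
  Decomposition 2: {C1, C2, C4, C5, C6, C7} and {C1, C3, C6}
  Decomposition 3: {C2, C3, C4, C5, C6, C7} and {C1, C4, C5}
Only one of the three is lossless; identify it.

Decomposition 1

Decomposition 1: common = {C1, C3, C7}, closure = {C1, C2, C3, C4, C6, C7} → lossless.
Decomposition 2: common = {C1, C6}, closure = {C1, C6} → lossy.
Decomposition 3: common = {C4, C5}, closure = {C3, C4, C5, C6, C7} → lossy.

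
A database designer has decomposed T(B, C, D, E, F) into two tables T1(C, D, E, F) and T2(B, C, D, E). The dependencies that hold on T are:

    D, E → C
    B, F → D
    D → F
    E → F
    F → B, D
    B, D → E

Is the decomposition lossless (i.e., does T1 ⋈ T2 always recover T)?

Common attributes: T1 ∩ T2 = {C, D, E}.
Closure of {C, D, E}: D → F applies, adding F; F → B, D applies, adding B. So (C, D, E)⁺ = {B, C, D, E, F}.
This closure contains every attribute of T1, so T1 ∩ T2 → T1. The join is lossless.

Yes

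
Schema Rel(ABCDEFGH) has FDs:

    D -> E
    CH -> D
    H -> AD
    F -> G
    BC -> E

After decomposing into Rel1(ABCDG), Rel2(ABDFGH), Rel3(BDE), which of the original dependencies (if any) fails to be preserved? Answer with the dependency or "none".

Check BC → E: no single fragment contains all of {BCE}, and the restricted closure of {BC} across the fragments never reaches {E}.
D → E is preserved.
CH → D is preserved.
H → AD is preserved.
F → G is preserved.

BC -> E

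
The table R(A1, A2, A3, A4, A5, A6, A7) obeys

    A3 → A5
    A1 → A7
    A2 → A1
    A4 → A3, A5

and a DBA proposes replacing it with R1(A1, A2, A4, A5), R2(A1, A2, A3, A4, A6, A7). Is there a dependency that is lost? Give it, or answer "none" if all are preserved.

A3 → A5

Check A3 → A5: no single fragment contains all of {A3, A5}, and the restricted closure of {A3} across the fragments never reaches {A5}.
A1 → A7 is preserved.
A2 → A1 is preserved.
A4 → A3, A5 is preserved.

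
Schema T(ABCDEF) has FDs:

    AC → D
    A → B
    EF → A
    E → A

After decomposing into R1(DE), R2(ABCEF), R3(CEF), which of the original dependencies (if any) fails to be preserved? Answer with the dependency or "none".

Check AC → D: no single fragment contains all of {ACD}, and the restricted closure of {AC} across the fragments never reaches {D}.
A → B is preserved.
EF → A is preserved.
E → A is preserved.

AC → D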